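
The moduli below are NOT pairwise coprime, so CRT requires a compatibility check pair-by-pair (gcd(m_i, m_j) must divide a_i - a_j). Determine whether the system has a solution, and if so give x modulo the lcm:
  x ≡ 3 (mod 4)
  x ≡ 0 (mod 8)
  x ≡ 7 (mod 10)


Moduli 4, 8, 10 are not pairwise coprime, so CRT works modulo lcm(m_i) when all pairwise compatibility conditions hold.
Pairwise compatibility: gcd(m_i, m_j) must divide a_i - a_j for every pair.
Merge one congruence at a time:
  Start: x ≡ 3 (mod 4).
  Combine with x ≡ 0 (mod 8): gcd(4, 8) = 4, and 0 - 3 = -3 is NOT divisible by 4.
    ⇒ system is inconsistent (no integer solution).

No solution (the system is inconsistent).


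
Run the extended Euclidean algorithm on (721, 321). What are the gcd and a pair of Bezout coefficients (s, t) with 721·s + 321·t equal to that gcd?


Euclidean algorithm on (721, 321) — divide until remainder is 0:
  721 = 2 · 321 + 79
  321 = 4 · 79 + 5
  79 = 15 · 5 + 4
  5 = 1 · 4 + 1
  4 = 4 · 1 + 0
gcd(721, 321) = 1.
Track Bezout coefficients alongside the remainders: start with r₀ = 721 = a·1 + b·0 (s = 1, t = 0) and r₁ = 321 = a·0 + b·1 (s = 0, t = 1); each new remainder r_{k+1} = r_{k-1} − q_k·r_k inherits s_{k+1} = s_{k-1} − q_k·s_k, t_{k+1} = t_{k-1} − q_k·t_k, so r_k = a·s_k + b·t_k at every step:
  q = 2: r = 79, s = 1 − 2·0 = 1, t = 0 − 2·1 = -2  (check: 721·1 + 321·(-2) = 79)
  q = 4: r = 5, s = 0 − 4·1 = -4, t = 1 − 4·(-2) = 9  (check: 721·(-4) + 321·9 = 5)
  q = 15: r = 4, s = 1 − 15·(-4) = 61, t = -2 − 15·9 = -137  (check: 721·61 + 321·(-137) = 4)
  q = 1: r = 1, s = -4 − 1·61 = -65, t = 9 − 1·(-137) = 146  (check: 721·(-65) + 321·146 = 1)
The row with r = 1 (the gcd) gives the Bezout coefficients s = -65, t = 146.
Result: 721 · (-65) + 321 · (146) = 1.

gcd(721, 321) = 1; s = -65, t = 146 (check: 721·(-65) + 321·146 = 1).


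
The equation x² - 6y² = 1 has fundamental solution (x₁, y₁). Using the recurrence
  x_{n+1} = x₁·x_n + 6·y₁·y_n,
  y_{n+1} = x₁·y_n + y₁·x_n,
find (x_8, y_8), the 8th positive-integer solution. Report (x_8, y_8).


Step 1: Find the fundamental solution (x₁, y₁) of x² - 6y² = 1.
  Expand √6 as a continued fraction. a₀ = ⌊√6⌋ = 2; iterate m_{k+1} = d_k·a_k − m_k, d_{k+1} = (6 − m_{k+1}²)/d_k, a_{k+1} = ⌊(a₀ + m_{k+1})/d_{k+1}⌋ (starting m₀ = 0, d₀ = 1), with convergents p_k = a_k·p_{k-1} + p_{k-2}, q_k = a_k·q_{k-1} + q_{k-2} (p₋₁ = 1, q₋₁ = 0):
  k = 0: a₀ = 2; p₀/q₀ = 2/1; p₀² − 6·q₀² = 4 − 6 = -2.
  k = 1: m = 2, d = 2, a = ⌊(2 + 2)/2⌋ = 2; p/q = (2·2 + 1)/(2·1 + 0) = 5/2; p² − 6·q² = 25 − 24 = 1.
  The first convergent with p² − 6·q² = 1 gives the fundamental solution (x₁, y₁) = (5, 2).
Step 2: Apply the recurrence (x_{n+1}, y_{n+1}) = (x₁x_n + 6y₁y_n, x₁y_n + y₁x_n) repeatedly.
  From (x_1, y_1) = (5, 2): x_2 = 5·5 + 6·2·2 = 49; y_2 = 5·2 + 2·5 = 20.
  From (x_2, y_2) = (49, 20): x_3 = 5·49 + 6·2·20 = 485; y_3 = 5·20 + 2·49 = 198.
  From (x_3, y_3) = (485, 198): x_4 = 5·485 + 6·2·198 = 4801; y_4 = 5·198 + 2·485 = 1960.
  From (x_4, y_4) = (4801, 1960): x_5 = 5·4801 + 6·2·1960 = 47525; y_5 = 5·1960 + 2·4801 = 19402.
  From (x_5, y_5) = (47525, 19402): x_6 = 5·47525 + 6·2·19402 = 470449; y_6 = 5·19402 + 2·47525 = 192060.
  From (x_6, y_6) = (470449, 192060): x_7 = 5·470449 + 6·2·192060 = 4656965; y_7 = 5·192060 + 2·470449 = 1901198.
  From (x_7, y_7) = (4656965, 1901198): x_8 = 5·4656965 + 6·2·1901198 = 46099201; y_8 = 5·1901198 + 2·4656965 = 18819920.
Step 3: Verify x_8² - 6·y_8² = 2125136332838401 - 2125136332838400 = 1 (should be 1). ✓

(x_1, y_1) = (5, 2); (x_8, y_8) = (46099201, 18819920).


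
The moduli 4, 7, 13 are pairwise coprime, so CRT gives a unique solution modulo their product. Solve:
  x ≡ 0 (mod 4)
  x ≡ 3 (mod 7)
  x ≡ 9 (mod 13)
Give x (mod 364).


Moduli 4, 7, 13 are pairwise coprime; by CRT there is a unique solution modulo M = 4 · 7 · 13 = 364.
Solve pairwise, accumulating the modulus:
  Start with x ≡ 0 (mod 4).
  Combine with x ≡ 3 (mod 7): since gcd(4, 7) = 1, we get a unique residue mod 28.
    Write x = 0 + 4·t and substitute into x ≡ 3 (mod 7): 4·t ≡ 3 − 0 = 3 (mod 7).
    The inverse of 4 mod 7 is 2 (since 4·2 = 8 = 1·7 + 1), so t ≡ 2·3 = 6 ≡ 6 (mod 7).
    Then x = 0 + 4·6 = 24, valid modulo lcm(4, 7) = 28: x ≡ 24 (mod 28).
  Combine with x ≡ 9 (mod 13): since gcd(28, 13) = 1, we get a unique residue mod 364.
    Write x = 24 + 28·t and substitute into x ≡ 9 (mod 13): 28·t ≡ 9 − 24 = -15 (mod 13).
    Reduce coefficients mod 13: 2·t ≡ 11 (mod 13).
    The inverse of 2 mod 13 is 7 (since 2·7 = 14 = 1·13 + 1), so t ≡ 7·11 = 77 ≡ 12 (mod 13).
    Then x = 24 + 28·12 = 360, valid modulo lcm(28, 13) = 364: x ≡ 360 (mod 364).
Verify: 360 mod 4 = 0 ✓, 360 mod 7 = 3 ✓, 360 mod 13 = 9 ✓.

x ≡ 360 (mod 364).


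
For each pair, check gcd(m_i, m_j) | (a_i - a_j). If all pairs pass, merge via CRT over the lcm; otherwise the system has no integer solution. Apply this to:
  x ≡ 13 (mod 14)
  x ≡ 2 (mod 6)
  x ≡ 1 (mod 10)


Moduli 14, 6, 10 are not pairwise coprime, so CRT works modulo lcm(m_i) when all pairwise compatibility conditions hold.
Pairwise compatibility: gcd(m_i, m_j) must divide a_i - a_j for every pair.
Merge one congruence at a time:
  Start: x ≡ 13 (mod 14).
  Combine with x ≡ 2 (mod 6): gcd(14, 6) = 2, and 2 - 13 = -11 is NOT divisible by 2.
    ⇒ system is inconsistent (no integer solution).

No solution (the system is inconsistent).


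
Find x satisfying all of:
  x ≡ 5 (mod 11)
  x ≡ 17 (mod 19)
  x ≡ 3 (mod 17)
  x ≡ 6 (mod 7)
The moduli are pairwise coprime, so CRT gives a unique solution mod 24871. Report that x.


Product of moduli M = 11 · 19 · 17 · 7 = 24871.
Merge one congruence at a time:
  Start: x ≡ 5 (mod 11).
  Combine with x ≡ 17 (mod 19); new modulus lcm = 209.
    Write x = 5 + 11·t and substitute into x ≡ 17 (mod 19): 11·t ≡ 17 − 5 = 12 (mod 19).
    The inverse of 11 mod 19 is 7 (since 11·7 = 77 = 4·19 + 1), so t ≡ 7·12 = 84 ≡ 8 (mod 19).
    Then x = 5 + 11·8 = 93, valid modulo lcm(11, 19) = 209: x ≡ 93 (mod 209).
  Combine with x ≡ 3 (mod 17); new modulus lcm = 3553.
    Write x = 93 + 209·t and substitute into x ≡ 3 (mod 17): 209·t ≡ 3 − 93 = -90 (mod 17).
    Reduce coefficients mod 17: 5·t ≡ 12 (mod 17).
    The inverse of 5 mod 17 is 7 (since 5·7 = 35 = 2·17 + 1), so t ≡ 7·12 = 84 ≡ 16 (mod 17).
    Then x = 93 + 209·16 = 3437, valid modulo lcm(209, 17) = 3553: x ≡ 3437 (mod 3553).
  Combine with x ≡ 6 (mod 7); new modulus lcm = 24871.
    Write x = 3437 + 3553·t and substitute into x ≡ 6 (mod 7): 3553·t ≡ 6 − 3437 = -3431 (mod 7).
    Reduce coefficients mod 7: 4·t ≡ 6 (mod 7).
    The inverse of 4 mod 7 is 2 (since 4·2 = 8 = 1·7 + 1), so t ≡ 2·6 = 12 ≡ 5 (mod 7).
    Then x = 3437 + 3553·5 = 21202, valid modulo lcm(3553, 7) = 24871: x ≡ 21202 (mod 24871).
Verify against each original: 21202 mod 11 = 5, 21202 mod 19 = 17, 21202 mod 17 = 3, 21202 mod 7 = 6.

x ≡ 21202 (mod 24871).


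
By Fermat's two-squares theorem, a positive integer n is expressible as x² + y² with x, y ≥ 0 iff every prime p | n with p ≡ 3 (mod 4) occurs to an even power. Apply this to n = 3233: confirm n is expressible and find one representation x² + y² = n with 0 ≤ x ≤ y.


Step 1: Factor n = 3233 = 53 · 61.
Step 2: Check the mod-4 condition on each prime factor: 53 ≡ 1 (mod 4), exponent 1; 61 ≡ 1 (mod 4), exponent 1.
All primes ≡ 3 (mod 4) appear to even exponent (or don't appear), so by the two-squares theorem n IS expressible as a sum of two squares.
Step 3: Build a representation. Here n = 53 · 61 is a product of primes ≡ 1 (mod 4). Each prime p ≡ 1 (mod 4) is itself a sum of two squares; find a² by testing p − a² for a perfect square:
  53: 53 − 1² = 52, 53 − 2² = 49 = 7² ⇒ 53 = 2² + 7².
  61: 61 − 1² = 60, 61 − 2² = 57, 61 − 3² = 52, 61 − 4² = 45, 61 − 5² = 36 = 6² ⇒ 61 = 5² + 6².
  Combine using the Brahmagupta–Fibonacci identity (a² + b²)(c² + d²) = (ac − bd)² + (ad + bc)² = (ac + bd)² + (ad − bc)²:
  53 · 61 = 3233: from (2² + 7²)(5² + 6²), take (2·5 − 7·6, 2·6 + 7·5) = (10 − 42, 12 + 35) = (-32, 47); dropping signs (only squares matter) gives (32, 47); check 32² + 47² = 1024 + 2209 = 3233 ✓.
Step 4: Order so x ≤ y and verify: 32² + 47² = 1024 + 2209 = 3233 = n. ✓

n = 3233 = 32² + 47² (one valid representation with x ≤ y).


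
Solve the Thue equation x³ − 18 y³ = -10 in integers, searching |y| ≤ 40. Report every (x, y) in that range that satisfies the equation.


The equation is x³ - 18y³ = -10. For fixed y, x³ = 18·y³ − 10, so a solution requires the RHS to be a perfect cube.
Strategy: iterate y from -40 to 40, compute RHS = 18·y³ − 10, and check whether it is a (positive or negative) perfect cube.
Check small values of y:
  y = 0: RHS = -10 is not a perfect cube.
  y = 1: RHS = 8 = (2)³ ⇒ x = 2 works.
  y = -1: RHS = -28 is not a perfect cube.
  y = 2: RHS = 134 is not a perfect cube.
  y = -2: RHS = -154 is not a perfect cube.
  y = 3: RHS = 476 is not a perfect cube.
  y = -3: RHS = -496 is not a perfect cube.
Continuing the search up to |y| = 40 finds no further solutions beyond those listed.
Collected solutions: (2, 1).

Solutions (with |y| ≤ 40): (2, 1).


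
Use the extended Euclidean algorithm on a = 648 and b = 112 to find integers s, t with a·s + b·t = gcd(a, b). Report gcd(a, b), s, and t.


Euclidean algorithm on (648, 112) — divide until remainder is 0:
  648 = 5 · 112 + 88
  112 = 1 · 88 + 24
  88 = 3 · 24 + 16
  24 = 1 · 16 + 8
  16 = 2 · 8 + 0
gcd(648, 112) = 8.
Track Bezout coefficients alongside the remainders: start with r₀ = 648 = a·1 + b·0 (s = 1, t = 0) and r₁ = 112 = a·0 + b·1 (s = 0, t = 1); each new remainder r_{k+1} = r_{k-1} − q_k·r_k inherits s_{k+1} = s_{k-1} − q_k·s_k, t_{k+1} = t_{k-1} − q_k·t_k, so r_k = a·s_k + b·t_k at every step:
  q = 5: r = 88, s = 1 − 5·0 = 1, t = 0 − 5·1 = -5  (check: 648·1 + 112·(-5) = 88)
  q = 1: r = 24, s = 0 − 1·1 = -1, t = 1 − 1·(-5) = 6  (check: 648·(-1) + 112·6 = 24)
  q = 3: r = 16, s = 1 − 3·(-1) = 4, t = -5 − 3·6 = -23  (check: 648·4 + 112·(-23) = 16)
  q = 1: r = 8, s = -1 − 1·4 = -5, t = 6 − 1·(-23) = 29  (check: 648·(-5) + 112·29 = 8)
The row with r = 8 (the gcd) gives the Bezout coefficients s = -5, t = 29.
Result: 648 · (-5) + 112 · (29) = 8.

gcd(648, 112) = 8; s = -5, t = 29 (check: 648·(-5) + 112·29 = 8).


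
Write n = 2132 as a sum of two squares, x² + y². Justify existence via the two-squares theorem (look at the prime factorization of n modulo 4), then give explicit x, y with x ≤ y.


Step 1: Factor n = 2132 = 2^2 · 13 · 41.
Step 2: Check the mod-4 condition on each prime factor: 2 = 2 (special); 13 ≡ 1 (mod 4), exponent 1; 41 ≡ 1 (mod 4), exponent 1.
All primes ≡ 3 (mod 4) appear to even exponent (or don't appear), so by the two-squares theorem n IS expressible as a sum of two squares.
Step 3: Build a representation. Group n = k² · m with k = 2 and m = 13 · 41 = 533 (a product of primes ≡ 1 (mod 4)); a representation of m scales to one of n via (k·x)² + (k·y)² = k²(x² + y²). Each prime p ≡ 1 (mod 4) is itself a sum of two squares; find a² by testing p − a² for a perfect square:
  13: 13 − 1² = 12, 13 − 2² = 9 = 3² ⇒ 13 = 2² + 3².
  41: 41 − 1² = 40, 41 − 2² = 37, 41 − 3² = 32, 41 − 4² = 25 = 5² ⇒ 41 = 4² + 5².
  Combine using the Brahmagupta–Fibonacci identity (a² + b²)(c² + d²) = (ac − bd)² + (ad + bc)² = (ac + bd)² + (ad − bc)²:
  13 · 41 = 533: from (2² + 3²)(4² + 5²), take (2·4 − 3·5, 2·5 + 3·4) = (8 − 15, 10 + 12) = (-7, 22); dropping signs (only squares matter) gives (7, 22); check 7² + 22² = 49 + 484 = 533 ✓.
  Scale by k = 2: (2·7, 2·22) = (14, 44).
Step 4: Order so x ≤ y and verify: 14² + 44² = 196 + 1936 = 2132 = n. ✓

n = 2132 = 14² + 44² (one valid representation with x ≤ y).


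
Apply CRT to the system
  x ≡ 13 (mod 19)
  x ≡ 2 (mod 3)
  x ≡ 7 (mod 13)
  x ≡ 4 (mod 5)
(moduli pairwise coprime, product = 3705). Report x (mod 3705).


Product of moduli M = 19 · 3 · 13 · 5 = 3705.
Merge one congruence at a time:
  Start: x ≡ 13 (mod 19).
  Combine with x ≡ 2 (mod 3); new modulus lcm = 57.
    Write x = 13 + 19·t and substitute into x ≡ 2 (mod 3): 19·t ≡ 2 − 13 = -11 (mod 3).
    Reduce coefficients mod 3: 1·t ≡ 1 (mod 3).
    So t ≡ 1 (mod 3).
    Then x = 13 + 19·1 = 32, valid modulo lcm(19, 3) = 57: x ≡ 32 (mod 57).
  Combine with x ≡ 7 (mod 13); new modulus lcm = 741.
    Write x = 32 + 57·t and substitute into x ≡ 7 (mod 13): 57·t ≡ 7 − 32 = -25 (mod 13).
    Reduce coefficients mod 13: 5·t ≡ 1 (mod 13).
    The inverse of 5 mod 13 is 8 (since 5·8 = 40 = 3·13 + 1), so t ≡ 8·1 = 8 ≡ 8 (mod 13).
    Then x = 32 + 57·8 = 488, valid modulo lcm(57, 13) = 741: x ≡ 488 (mod 741).
  Combine with x ≡ 4 (mod 5); new modulus lcm = 3705.
    Write x = 488 + 741·t and substitute into x ≡ 4 (mod 5): 741·t ≡ 4 − 488 = -484 (mod 5).
    Reduce coefficients mod 5: 1·t ≡ 1 (mod 5).
    So t ≡ 1 (mod 5).
    Then x = 488 + 741·1 = 1229, valid modulo lcm(741, 5) = 3705: x ≡ 1229 (mod 3705).
Verify against each original: 1229 mod 19 = 13, 1229 mod 3 = 2, 1229 mod 13 = 7, 1229 mod 5 = 4.

x ≡ 1229 (mod 3705).


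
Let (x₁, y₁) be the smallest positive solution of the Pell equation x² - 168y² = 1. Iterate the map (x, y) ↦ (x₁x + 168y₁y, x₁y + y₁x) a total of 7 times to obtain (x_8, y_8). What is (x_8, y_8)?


Step 1: Find the fundamental solution (x₁, y₁) of x² - 168y² = 1.
  Expand √168 as a continued fraction. a₀ = ⌊√168⌋ = 12; iterate m_{k+1} = d_k·a_k − m_k, d_{k+1} = (168 − m_{k+1}²)/d_k, a_{k+1} = ⌊(a₀ + m_{k+1})/d_{k+1}⌋ (starting m₀ = 0, d₀ = 1), with convergents p_k = a_k·p_{k-1} + p_{k-2}, q_k = a_k·q_{k-1} + q_{k-2} (p₋₁ = 1, q₋₁ = 0):
  k = 0: a₀ = 12; p₀/q₀ = 12/1; p₀² − 168·q₀² = 144 − 168 = -24.
  k = 1: m = 12, d = 24, a = ⌊(12 + 12)/24⌋ = 1; p/q = (1·12 + 1)/(1·1 + 0) = 13/1; p² − 168·q² = 169 − 168 = 1.
  The first convergent with p² − 168·q² = 1 gives the fundamental solution (x₁, y₁) = (13, 1).
Step 2: Apply the recurrence (x_{n+1}, y_{n+1}) = (x₁x_n + 168y₁y_n, x₁y_n + y₁x_n) repeatedly.
  From (x_1, y_1) = (13, 1): x_2 = 13·13 + 168·1·1 = 337; y_2 = 13·1 + 1·13 = 26.
  From (x_2, y_2) = (337, 26): x_3 = 13·337 + 168·1·26 = 8749; y_3 = 13·26 + 1·337 = 675.
  From (x_3, y_3) = (8749, 675): x_4 = 13·8749 + 168·1·675 = 227137; y_4 = 13·675 + 1·8749 = 17524.
  From (x_4, y_4) = (227137, 17524): x_5 = 13·227137 + 168·1·17524 = 5896813; y_5 = 13·17524 + 1·227137 = 454949.
  From (x_5, y_5) = (5896813, 454949): x_6 = 13·5896813 + 168·1·454949 = 153090001; y_6 = 13·454949 + 1·5896813 = 11811150.
  From (x_6, y_6) = (153090001, 11811150): x_7 = 13·153090001 + 168·1·11811150 = 3974443213; y_7 = 13·11811150 + 1·153090001 = 306634951.
  From (x_7, y_7) = (3974443213, 306634951): x_8 = 13·3974443213 + 168·1·306634951 = 103182433537; y_8 = 13·306634951 + 1·3974443213 = 7960697576.
Step 3: Verify x_8² - 168·y_8² = 10646614590617422330369 - 10646614590617422330368 = 1 (should be 1). ✓

(x_1, y_1) = (13, 1); (x_8, y_8) = (103182433537, 7960697576).


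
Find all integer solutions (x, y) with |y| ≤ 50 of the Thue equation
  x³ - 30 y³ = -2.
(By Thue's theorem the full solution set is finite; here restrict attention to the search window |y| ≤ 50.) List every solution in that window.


The equation is x³ - 30y³ = -2. For fixed y, x³ = 30·y³ − 2, so a solution requires the RHS to be a perfect cube.
Strategy: iterate y from -50 to 50, compute RHS = 30·y³ − 2, and check whether it is a (positive or negative) perfect cube.
Check small values of y:
  y = 0: RHS = -2 is not a perfect cube.
  y = 1: RHS = 28 is not a perfect cube.
  y = -1: RHS = -32 is not a perfect cube.
  y = 2: RHS = 238 is not a perfect cube.
  y = -2: RHS = -242 is not a perfect cube.
  y = 3: RHS = 808 is not a perfect cube.
  y = -3: RHS = -812 is not a perfect cube.
Continuing the search up to |y| = 50 finds no solutions either.
No (x, y) in the scanned range satisfies the equation.

No integer solutions with |y| ≤ 50.


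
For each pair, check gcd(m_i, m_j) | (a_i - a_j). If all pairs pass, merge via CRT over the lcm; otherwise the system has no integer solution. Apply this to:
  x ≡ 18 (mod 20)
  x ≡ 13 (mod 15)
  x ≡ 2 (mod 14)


Moduli 20, 15, 14 are not pairwise coprime, so CRT works modulo lcm(m_i) when all pairwise compatibility conditions hold.
Pairwise compatibility: gcd(m_i, m_j) must divide a_i - a_j for every pair.
Merge one congruence at a time:
  Start: x ≡ 18 (mod 20).
  Combine with x ≡ 13 (mod 15): gcd(20, 15) = 5; 13 - 18 = -5, which IS divisible by 5, so compatible.
    Write x = 18 + 20·t and substitute into x ≡ 13 (mod 15): 20·t ≡ 13 − 18 = -5 (mod 15).
    Divide the congruence (and modulus) by g = 5: 4·t ≡ -1 (mod 3).
    Reduce coefficients mod 3: 1·t ≡ 2 (mod 3).
    So t ≡ 2 (mod 3).
    Then x = 18 + 20·2 = 58, valid modulo lcm(20, 15) = 60: x ≡ 58 (mod 60).
  Combine with x ≡ 2 (mod 14): gcd(60, 14) = 2; 2 - 58 = -56, which IS divisible by 2, so compatible.
    Write x = 58 + 60·t and substitute into x ≡ 2 (mod 14): 60·t ≡ 2 − 58 = -56 (mod 14).
    Divide the congruence (and modulus) by g = 2: 30·t ≡ -28 (mod 7).
    Reduce coefficients mod 7: 2·t ≡ 0 (mod 7).
    The inverse of 2 mod 7 is 4 (since 2·4 = 8 = 1·7 + 1), so t ≡ 4·0 = 0 ≡ 0 (mod 7).
    Then x = 58 + 60·0 = 58, valid modulo lcm(60, 14) = 420: x ≡ 58 (mod 420).
Verify: 58 mod 20 = 18, 58 mod 15 = 13, 58 mod 14 = 2.

x ≡ 58 (mod 420).


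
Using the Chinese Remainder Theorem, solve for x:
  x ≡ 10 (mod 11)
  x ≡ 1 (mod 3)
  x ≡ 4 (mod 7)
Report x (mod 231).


Moduli 11, 3, 7 are pairwise coprime; by CRT there is a unique solution modulo M = 11 · 3 · 7 = 231.
Solve pairwise, accumulating the modulus:
  Start with x ≡ 10 (mod 11).
  Combine with x ≡ 1 (mod 3): since gcd(11, 3) = 1, we get a unique residue mod 33.
    Write x = 10 + 11·t and substitute into x ≡ 1 (mod 3): 11·t ≡ 1 − 10 = -9 (mod 3).
    Reduce coefficients mod 3: 2·t ≡ 0 (mod 3).
    The inverse of 2 mod 3 is 2 (since 2·2 = 4 = 1·3 + 1), so t ≡ 2·0 = 0 ≡ 0 (mod 3).
    Then x = 10 + 11·0 = 10, valid modulo lcm(11, 3) = 33: x ≡ 10 (mod 33).
  Combine with x ≡ 4 (mod 7): since gcd(33, 7) = 1, we get a unique residue mod 231.
    Write x = 10 + 33·t and substitute into x ≡ 4 (mod 7): 33·t ≡ 4 − 10 = -6 (mod 7).
    Reduce coefficients mod 7: 5·t ≡ 1 (mod 7).
    The inverse of 5 mod 7 is 3 (since 5·3 = 15 = 2·7 + 1), so t ≡ 3·1 = 3 ≡ 3 (mod 7).
    Then x = 10 + 33·3 = 109, valid modulo lcm(33, 7) = 231: x ≡ 109 (mod 231).
Verify: 109 mod 11 = 10 ✓, 109 mod 3 = 1 ✓, 109 mod 7 = 4 ✓.

x ≡ 109 (mod 231).


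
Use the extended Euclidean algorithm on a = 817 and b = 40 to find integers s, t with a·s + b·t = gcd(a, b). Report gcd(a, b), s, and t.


Euclidean algorithm on (817, 40) — divide until remainder is 0:
  817 = 20 · 40 + 17
  40 = 2 · 17 + 6
  17 = 2 · 6 + 5
  6 = 1 · 5 + 1
  5 = 5 · 1 + 0
gcd(817, 40) = 1.
Track Bezout coefficients alongside the remainders: start with r₀ = 817 = a·1 + b·0 (s = 1, t = 0) and r₁ = 40 = a·0 + b·1 (s = 0, t = 1); each new remainder r_{k+1} = r_{k-1} − q_k·r_k inherits s_{k+1} = s_{k-1} − q_k·s_k, t_{k+1} = t_{k-1} − q_k·t_k, so r_k = a·s_k + b·t_k at every step:
  q = 20: r = 17, s = 1 − 20·0 = 1, t = 0 − 20·1 = -20  (check: 817·1 + 40·(-20) = 17)
  q = 2: r = 6, s = 0 − 2·1 = -2, t = 1 − 2·(-20) = 41  (check: 817·(-2) + 40·41 = 6)
  q = 2: r = 5, s = 1 − 2·(-2) = 5, t = -20 − 2·41 = -102  (check: 817·5 + 40·(-102) = 5)
  q = 1: r = 1, s = -2 − 1·5 = -7, t = 41 − 1·(-102) = 143  (check: 817·(-7) + 40·143 = 1)
The row with r = 1 (the gcd) gives the Bezout coefficients s = -7, t = 143.
Result: 817 · (-7) + 40 · (143) = 1.

gcd(817, 40) = 1; s = -7, t = 143 (check: 817·(-7) + 40·143 = 1).


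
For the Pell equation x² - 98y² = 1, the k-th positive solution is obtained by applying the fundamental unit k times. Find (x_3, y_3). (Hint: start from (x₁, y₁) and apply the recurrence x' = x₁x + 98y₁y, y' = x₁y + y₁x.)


Step 1: Find the fundamental solution (x₁, y₁) of x² - 98y² = 1.
  Expand √98 as a continued fraction. a₀ = ⌊√98⌋ = 9; iterate m_{k+1} = d_k·a_k − m_k, d_{k+1} = (98 − m_{k+1}²)/d_k, a_{k+1} = ⌊(a₀ + m_{k+1})/d_{k+1}⌋ (starting m₀ = 0, d₀ = 1), with convergents p_k = a_k·p_{k-1} + p_{k-2}, q_k = a_k·q_{k-1} + q_{k-2} (p₋₁ = 1, q₋₁ = 0):
  k = 0: a₀ = 9; p₀/q₀ = 9/1; p₀² − 98·q₀² = 81 − 98 = -17.
  k = 1: m = 9, d = 17, a = ⌊(9 + 9)/17⌋ = 1; p/q = (1·9 + 1)/(1·1 + 0) = 10/1; p² − 98·q² = 100 − 98 = 2.
  k = 2: m = 8, d = 2, a = ⌊(9 + 8)/2⌋ = 8; p/q = (8·10 + 9)/(8·1 + 1) = 89/9; p² − 98·q² = 7921 − 7938 = -17.
  k = 3: m = 8, d = 17, a = ⌊(9 + 8)/17⌋ = 1; p/q = (1·89 + 10)/(1·9 + 1) = 99/10; p² − 98·q² = 9801 − 9800 = 1.
  The first convergent with p² − 98·q² = 1 gives the fundamental solution (x₁, y₁) = (99, 10).
Step 2: Apply the recurrence (x_{n+1}, y_{n+1}) = (x₁x_n + 98y₁y_n, x₁y_n + y₁x_n) repeatedly.
  From (x_1, y_1) = (99, 10): x_2 = 99·99 + 98·10·10 = 19601; y_2 = 99·10 + 10·99 = 1980.
  From (x_2, y_2) = (19601, 1980): x_3 = 99·19601 + 98·10·1980 = 3880899; y_3 = 99·1980 + 10·19601 = 392030.
Step 3: Verify x_3² - 98·y_3² = 15061377048201 - 15061377048200 = 1 (should be 1). ✓

(x_1, y_1) = (99, 10); (x_3, y_3) = (3880899, 392030).


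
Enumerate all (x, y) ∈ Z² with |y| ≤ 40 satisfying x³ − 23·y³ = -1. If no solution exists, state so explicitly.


The equation is x³ - 23y³ = -1. For fixed y, x³ = 23·y³ − 1, so a solution requires the RHS to be a perfect cube.
Strategy: iterate y from -40 to 40, compute RHS = 23·y³ − 1, and check whether it is a (positive or negative) perfect cube.
Check small values of y:
  y = 0: RHS = -1 = (-1)³ ⇒ x = -1 works.
  y = 1: RHS = 22 is not a perfect cube.
  y = -1: RHS = -24 is not a perfect cube.
  y = 2: RHS = 183 is not a perfect cube.
  y = -2: RHS = -185 is not a perfect cube.
  y = 3: RHS = 620 is not a perfect cube.
  y = -3: RHS = -622 is not a perfect cube.
Continuing the search up to |y| = 40 finds no further solutions beyond those listed.
Collected solutions: (-1, 0).

Solutions (with |y| ≤ 40): (-1, 0).


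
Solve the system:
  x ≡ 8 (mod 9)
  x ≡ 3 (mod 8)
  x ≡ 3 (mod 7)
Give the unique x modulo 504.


Moduli 9, 8, 7 are pairwise coprime; by CRT there is a unique solution modulo M = 9 · 8 · 7 = 504.
Solve pairwise, accumulating the modulus:
  Start with x ≡ 8 (mod 9).
  Combine with x ≡ 3 (mod 8): since gcd(9, 8) = 1, we get a unique residue mod 72.
    Write x = 8 + 9·t and substitute into x ≡ 3 (mod 8): 9·t ≡ 3 − 8 = -5 (mod 8).
    Reduce coefficients mod 8: 1·t ≡ 3 (mod 8).
    So t ≡ 3 (mod 8).
    Then x = 8 + 9·3 = 35, valid modulo lcm(9, 8) = 72: x ≡ 35 (mod 72).
  Combine with x ≡ 3 (mod 7): since gcd(72, 7) = 1, we get a unique residue mod 504.
    Write x = 35 + 72·t and substitute into x ≡ 3 (mod 7): 72·t ≡ 3 − 35 = -32 (mod 7).
    Reduce coefficients mod 7: 2·t ≡ 3 (mod 7).
    The inverse of 2 mod 7 is 4 (since 2·4 = 8 = 1·7 + 1), so t ≡ 4·3 = 12 ≡ 5 (mod 7).
    Then x = 35 + 72·5 = 395, valid modulo lcm(72, 7) = 504: x ≡ 395 (mod 504).
Verify: 395 mod 9 = 8 ✓, 395 mod 8 = 3 ✓, 395 mod 7 = 3 ✓.

x ≡ 395 (mod 504).


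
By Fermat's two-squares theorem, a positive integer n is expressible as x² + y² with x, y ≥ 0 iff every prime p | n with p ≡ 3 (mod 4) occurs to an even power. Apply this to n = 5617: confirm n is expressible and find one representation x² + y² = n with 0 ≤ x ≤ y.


Step 1: Factor n = 5617 = 41 · 137.
Step 2: Check the mod-4 condition on each prime factor: 41 ≡ 1 (mod 4), exponent 1; 137 ≡ 1 (mod 4), exponent 1.
All primes ≡ 3 (mod 4) appear to even exponent (or don't appear), so by the two-squares theorem n IS expressible as a sum of two squares.
Step 3: Build a representation. Here n = 41 · 137 is a product of primes ≡ 1 (mod 4). Each prime p ≡ 1 (mod 4) is itself a sum of two squares; find a² by testing p − a² for a perfect square:
  41: 41 − 1² = 40, 41 − 2² = 37, 41 − 3² = 32, 41 − 4² = 25 = 5² ⇒ 41 = 4² + 5².
  137: 137 − 1² = 136, 137 − 2² = 133, 137 − 3² = 128, 137 − 4² = 121 = 11² ⇒ 137 = 4² + 11².
  Combine using the Brahmagupta–Fibonacci identity (a² + b²)(c² + d²) = (ac − bd)² + (ad + bc)² = (ac + bd)² + (ad − bc)²:
  41 · 137 = 5617: from (4² + 5²)(4² + 11²), take (4·4 − 5·11, 4·11 + 5·4) = (16 − 55, 44 + 20) = (-39, 64); dropping signs (only squares matter) gives (39, 64); check 39² + 64² = 1521 + 4096 = 5617 ✓.
Step 4: Order so x ≤ y and verify: 39² + 64² = 1521 + 4096 = 5617 = n. ✓

n = 5617 = 39² + 64² (one valid representation with x ≤ y).


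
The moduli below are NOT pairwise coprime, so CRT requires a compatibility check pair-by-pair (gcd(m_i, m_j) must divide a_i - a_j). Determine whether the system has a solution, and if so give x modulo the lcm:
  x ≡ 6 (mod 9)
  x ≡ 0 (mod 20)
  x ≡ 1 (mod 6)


Moduli 9, 20, 6 are not pairwise coprime, so CRT works modulo lcm(m_i) when all pairwise compatibility conditions hold.
Pairwise compatibility: gcd(m_i, m_j) must divide a_i - a_j for every pair.
Merge one congruence at a time:
  Start: x ≡ 6 (mod 9).
  Combine with x ≡ 0 (mod 20): gcd(9, 20) = 1; 0 - 6 = -6, which IS divisible by 1, so compatible.
    Write x = 6 + 9·t and substitute into x ≡ 0 (mod 20): 9·t ≡ 0 − 6 = -6 (mod 20).
    Reduce coefficients mod 20: 9·t ≡ 14 (mod 20).
    The inverse of 9 mod 20 is 9 (since 9·9 = 81 = 4·20 + 1), so t ≡ 9·14 = 126 ≡ 6 (mod 20).
    Then x = 6 + 9·6 = 60, valid modulo lcm(9, 20) = 180: x ≡ 60 (mod 180).
  Combine with x ≡ 1 (mod 6): gcd(180, 6) = 6, and 1 - 60 = -59 is NOT divisible by 6.
    ⇒ system is inconsistent (no integer solution).

No solution (the system is inconsistent).


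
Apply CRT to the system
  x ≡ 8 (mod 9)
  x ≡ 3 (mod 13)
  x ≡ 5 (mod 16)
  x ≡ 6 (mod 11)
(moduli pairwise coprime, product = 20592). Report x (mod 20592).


Product of moduli M = 9 · 13 · 16 · 11 = 20592.
Merge one congruence at a time:
  Start: x ≡ 8 (mod 9).
  Combine with x ≡ 3 (mod 13); new modulus lcm = 117.
    Write x = 8 + 9·t and substitute into x ≡ 3 (mod 13): 9·t ≡ 3 − 8 = -5 (mod 13).
    Reduce coefficients mod 13: 9·t ≡ 8 (mod 13).
    The inverse of 9 mod 13 is 3 (since 9·3 = 27 = 2·13 + 1), so t ≡ 3·8 = 24 ≡ 11 (mod 13).
    Then x = 8 + 9·11 = 107, valid modulo lcm(9, 13) = 117: x ≡ 107 (mod 117).
  Combine with x ≡ 5 (mod 16); new modulus lcm = 1872.
    Write x = 107 + 117·t and substitute into x ≡ 5 (mod 16): 117·t ≡ 5 − 107 = -102 (mod 16).
    Reduce coefficients mod 16: 5·t ≡ 10 (mod 16).
    The inverse of 5 mod 16 is 13 (since 5·13 = 65 = 4·16 + 1), so t ≡ 13·10 = 130 ≡ 2 (mod 16).
    Then x = 107 + 117·2 = 341, valid modulo lcm(117, 16) = 1872: x ≡ 341 (mod 1872).
  Combine with x ≡ 6 (mod 11); new modulus lcm = 20592.
    Write x = 341 + 1872·t and substitute into x ≡ 6 (mod 11): 1872·t ≡ 6 − 341 = -335 (mod 11).
    Reduce coefficients mod 11: 2·t ≡ 6 (mod 11).
    The inverse of 2 mod 11 is 6 (since 2·6 = 12 = 1·11 + 1), so t ≡ 6·6 = 36 ≡ 3 (mod 11).
    Then x = 341 + 1872·3 = 5957, valid modulo lcm(1872, 11) = 20592: x ≡ 5957 (mod 20592).
Verify against each original: 5957 mod 9 = 8, 5957 mod 13 = 3, 5957 mod 16 = 5, 5957 mod 11 = 6.

x ≡ 5957 (mod 20592).


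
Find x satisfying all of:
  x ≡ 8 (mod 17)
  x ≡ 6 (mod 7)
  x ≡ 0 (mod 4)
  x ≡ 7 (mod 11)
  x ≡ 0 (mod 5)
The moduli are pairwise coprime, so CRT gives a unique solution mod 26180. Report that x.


Product of moduli M = 17 · 7 · 4 · 11 · 5 = 26180.
Merge one congruence at a time:
  Start: x ≡ 8 (mod 17).
  Combine with x ≡ 6 (mod 7); new modulus lcm = 119.
    Write x = 8 + 17·t and substitute into x ≡ 6 (mod 7): 17·t ≡ 6 − 8 = -2 (mod 7).
    Reduce coefficients mod 7: 3·t ≡ 5 (mod 7).
    The inverse of 3 mod 7 is 5 (since 3·5 = 15 = 2·7 + 1), so t ≡ 5·5 = 25 ≡ 4 (mod 7).
    Then x = 8 + 17·4 = 76, valid modulo lcm(17, 7) = 119: x ≡ 76 (mod 119).
  Combine with x ≡ 0 (mod 4); new modulus lcm = 476.
    Write x = 76 + 119·t and substitute into x ≡ 0 (mod 4): 119·t ≡ 0 − 76 = -76 (mod 4).
    Reduce coefficients mod 4: 3·t ≡ 0 (mod 4).
    The inverse of 3 mod 4 is 3 (since 3·3 = 9 = 2·4 + 1), so t ≡ 3·0 = 0 ≡ 0 (mod 4).
    Then x = 76 + 119·0 = 76, valid modulo lcm(119, 4) = 476: x ≡ 76 (mod 476).
  Combine with x ≡ 7 (mod 11); new modulus lcm = 5236.
    Write x = 76 + 476·t and substitute into x ≡ 7 (mod 11): 476·t ≡ 7 − 76 = -69 (mod 11).
    Reduce coefficients mod 11: 3·t ≡ 8 (mod 11).
    The inverse of 3 mod 11 is 4 (since 3·4 = 12 = 1·11 + 1), so t ≡ 4·8 = 32 ≡ 10 (mod 11).
    Then x = 76 + 476·10 = 4836, valid modulo lcm(476, 11) = 5236: x ≡ 4836 (mod 5236).
  Combine with x ≡ 0 (mod 5); new modulus lcm = 26180.
    Write x = 4836 + 5236·t and substitute into x ≡ 0 (mod 5): 5236·t ≡ 0 − 4836 = -4836 (mod 5).
    Reduce coefficients mod 5: 1·t ≡ 4 (mod 5).
    So t ≡ 4 (mod 5).
    Then x = 4836 + 5236·4 = 25780, valid modulo lcm(5236, 5) = 26180: x ≡ 25780 (mod 26180).
Verify against each original: 25780 mod 17 = 8, 25780 mod 7 = 6, 25780 mod 4 = 0, 25780 mod 11 = 7, 25780 mod 5 = 0.

x ≡ 25780 (mod 26180).


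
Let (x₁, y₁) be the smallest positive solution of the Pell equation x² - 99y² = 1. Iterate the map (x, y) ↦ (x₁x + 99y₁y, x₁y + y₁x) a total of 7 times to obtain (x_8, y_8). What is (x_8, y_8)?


Step 1: Find the fundamental solution (x₁, y₁) of x² - 99y² = 1.
  Expand √99 as a continued fraction. a₀ = ⌊√99⌋ = 9; iterate m_{k+1} = d_k·a_k − m_k, d_{k+1} = (99 − m_{k+1}²)/d_k, a_{k+1} = ⌊(a₀ + m_{k+1})/d_{k+1}⌋ (starting m₀ = 0, d₀ = 1), with convergents p_k = a_k·p_{k-1} + p_{k-2}, q_k = a_k·q_{k-1} + q_{k-2} (p₋₁ = 1, q₋₁ = 0):
  k = 0: a₀ = 9; p₀/q₀ = 9/1; p₀² − 99·q₀² = 81 − 99 = -18.
  k = 1: m = 9, d = 18, a = ⌊(9 + 9)/18⌋ = 1; p/q = (1·9 + 1)/(1·1 + 0) = 10/1; p² − 99·q² = 100 − 99 = 1.
  The first convergent with p² − 99·q² = 1 gives the fundamental solution (x₁, y₁) = (10, 1).
Step 2: Apply the recurrence (x_{n+1}, y_{n+1}) = (x₁x_n + 99y₁y_n, x₁y_n + y₁x_n) repeatedly.
  From (x_1, y_1) = (10, 1): x_2 = 10·10 + 99·1·1 = 199; y_2 = 10·1 + 1·10 = 20.
  From (x_2, y_2) = (199, 20): x_3 = 10·199 + 99·1·20 = 3970; y_3 = 10·20 + 1·199 = 399.
  From (x_3, y_3) = (3970, 399): x_4 = 10·3970 + 99·1·399 = 79201; y_4 = 10·399 + 1·3970 = 7960.
  From (x_4, y_4) = (79201, 7960): x_5 = 10·79201 + 99·1·7960 = 1580050; y_5 = 10·7960 + 1·79201 = 158801.
  From (x_5, y_5) = (1580050, 158801): x_6 = 10·1580050 + 99·1·158801 = 31521799; y_6 = 10·158801 + 1·1580050 = 3168060.
  From (x_6, y_6) = (31521799, 3168060): x_7 = 10·31521799 + 99·1·3168060 = 628855930; y_7 = 10·3168060 + 1·31521799 = 63202399.
  From (x_7, y_7) = (628855930, 63202399): x_8 = 10·628855930 + 99·1·63202399 = 12545596801; y_8 = 10·63202399 + 1·628855930 = 1260879920.
Step 3: Verify x_8² - 99·y_8² = 157391999093261433601 - 157391999093261433600 = 1 (should be 1). ✓

(x_1, y_1) = (10, 1); (x_8, y_8) = (12545596801, 1260879920).


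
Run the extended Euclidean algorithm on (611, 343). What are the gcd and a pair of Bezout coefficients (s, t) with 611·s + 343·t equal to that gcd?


Euclidean algorithm on (611, 343) — divide until remainder is 0:
  611 = 1 · 343 + 268
  343 = 1 · 268 + 75
  268 = 3 · 75 + 43
  75 = 1 · 43 + 32
  43 = 1 · 32 + 11
  32 = 2 · 11 + 10
  11 = 1 · 10 + 1
  10 = 10 · 1 + 0
gcd(611, 343) = 1.
Track Bezout coefficients alongside the remainders: start with r₀ = 611 = a·1 + b·0 (s = 1, t = 0) and r₁ = 343 = a·0 + b·1 (s = 0, t = 1); each new remainder r_{k+1} = r_{k-1} − q_k·r_k inherits s_{k+1} = s_{k-1} − q_k·s_k, t_{k+1} = t_{k-1} − q_k·t_k, so r_k = a·s_k + b·t_k at every step:
  q = 1: r = 268, s = 1 − 1·0 = 1, t = 0 − 1·1 = -1  (check: 611·1 + 343·(-1) = 268)
  q = 1: r = 75, s = 0 − 1·1 = -1, t = 1 − 1·(-1) = 2  (check: 611·(-1) + 343·2 = 75)
  q = 3: r = 43, s = 1 − 3·(-1) = 4, t = -1 − 3·2 = -7  (check: 611·4 + 343·(-7) = 43)
  q = 1: r = 32, s = -1 − 1·4 = -5, t = 2 − 1·(-7) = 9  (check: 611·(-5) + 343·9 = 32)
  q = 1: r = 11, s = 4 − 1·(-5) = 9, t = -7 − 1·9 = -16  (check: 611·9 + 343·(-16) = 11)
  q = 2: r = 10, s = -5 − 2·9 = -23, t = 9 − 2·(-16) = 41  (check: 611·(-23) + 343·41 = 10)
  q = 1: r = 1, s = 9 − 1·(-23) = 32, t = -16 − 1·41 = -57  (check: 611·32 + 343·(-57) = 1)
The row with r = 1 (the gcd) gives the Bezout coefficients s = 32, t = -57.
Result: 611 · (32) + 343 · (-57) = 1.

gcd(611, 343) = 1; s = 32, t = -57 (check: 611·32 + 343·(-57) = 1).


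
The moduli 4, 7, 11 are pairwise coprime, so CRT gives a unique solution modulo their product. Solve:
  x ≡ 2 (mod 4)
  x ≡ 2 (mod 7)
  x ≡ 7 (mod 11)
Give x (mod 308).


Moduli 4, 7, 11 are pairwise coprime; by CRT there is a unique solution modulo M = 4 · 7 · 11 = 308.
Solve pairwise, accumulating the modulus:
  Start with x ≡ 2 (mod 4).
  Combine with x ≡ 2 (mod 7): since gcd(4, 7) = 1, we get a unique residue mod 28.
    Write x = 2 + 4·t and substitute into x ≡ 2 (mod 7): 4·t ≡ 2 − 2 = 0 (mod 7).
    The inverse of 4 mod 7 is 2 (since 4·2 = 8 = 1·7 + 1), so t ≡ 2·0 = 0 ≡ 0 (mod 7).
    Then x = 2 + 4·0 = 2, valid modulo lcm(4, 7) = 28: x ≡ 2 (mod 28).
  Combine with x ≡ 7 (mod 11): since gcd(28, 11) = 1, we get a unique residue mod 308.
    Write x = 2 + 28·t and substitute into x ≡ 7 (mod 11): 28·t ≡ 7 − 2 = 5 (mod 11).
    Reduce coefficients mod 11: 6·t ≡ 5 (mod 11).
    The inverse of 6 mod 11 is 2 (since 6·2 = 12 = 1·11 + 1), so t ≡ 2·5 = 10 ≡ 10 (mod 11).
    Then x = 2 + 28·10 = 282, valid modulo lcm(28, 11) = 308: x ≡ 282 (mod 308).
Verify: 282 mod 4 = 2 ✓, 282 mod 7 = 2 ✓, 282 mod 11 = 7 ✓.

x ≡ 282 (mod 308).


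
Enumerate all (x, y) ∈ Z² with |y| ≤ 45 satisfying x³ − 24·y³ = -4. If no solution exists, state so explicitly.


The equation is x³ - 24y³ = -4. For fixed y, x³ = 24·y³ − 4, so a solution requires the RHS to be a perfect cube.
Strategy: iterate y from -45 to 45, compute RHS = 24·y³ − 4, and check whether it is a (positive or negative) perfect cube.
Check small values of y:
  y = 0: RHS = -4 is not a perfect cube.
  y = 1: RHS = 20 is not a perfect cube.
  y = -1: RHS = -28 is not a perfect cube.
  y = 2: RHS = 188 is not a perfect cube.
  y = -2: RHS = -196 is not a perfect cube.
  y = 3: RHS = 644 is not a perfect cube.
  y = -3: RHS = -652 is not a perfect cube.
Continuing the search up to |y| = 45 finds no solutions either.
No (x, y) in the scanned range satisfies the equation.

No integer solutions with |y| ≤ 45.


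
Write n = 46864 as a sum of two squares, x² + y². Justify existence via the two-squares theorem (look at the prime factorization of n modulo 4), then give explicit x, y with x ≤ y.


Step 1: Factor n = 46864 = 2^4 · 29 · 101.
Step 2: Check the mod-4 condition on each prime factor: 2 = 2 (special); 29 ≡ 1 (mod 4), exponent 1; 101 ≡ 1 (mod 4), exponent 1.
All primes ≡ 3 (mod 4) appear to even exponent (or don't appear), so by the two-squares theorem n IS expressible as a sum of two squares.
Step 3: Build a representation. Group n = k² · m with k = 4 and m = 29 · 101 = 2929 (a product of primes ≡ 1 (mod 4)); a representation of m scales to one of n via (k·x)² + (k·y)² = k²(x² + y²). Each prime p ≡ 1 (mod 4) is itself a sum of two squares; find a² by testing p − a² for a perfect square:
  29: 29 − 1² = 28, 29 − 2² = 25 = 5² ⇒ 29 = 2² + 5².
  101: 101 − 1² = 100 = 10² ⇒ 101 = 1² + 10².
  Combine using the Brahmagupta–Fibonacci identity (a² + b²)(c² + d²) = (ac − bd)² + (ad + bc)² = (ac + bd)² + (ad − bc)²:
  29 · 101 = 2929: from (2² + 5²)(1² + 10²), take (2·1 − 5·10, 2·10 + 5·1) = (2 − 50, 20 + 5) = (-48, 25); dropping signs (only squares matter) gives (48, 25); check 48² + 25² = 2304 + 625 = 2929 ✓.
  Scale by k = 4: (4·48, 4·25) = (192, 100).
Step 4: Order so x ≤ y and verify: 100² + 192² = 10000 + 36864 = 46864 = n. ✓

n = 46864 = 100² + 192² (one valid representation with x ≤ y).


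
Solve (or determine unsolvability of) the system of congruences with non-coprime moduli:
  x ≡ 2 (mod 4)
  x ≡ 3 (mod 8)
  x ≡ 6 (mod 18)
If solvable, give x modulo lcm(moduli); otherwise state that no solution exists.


Moduli 4, 8, 18 are not pairwise coprime, so CRT works modulo lcm(m_i) when all pairwise compatibility conditions hold.
Pairwise compatibility: gcd(m_i, m_j) must divide a_i - a_j for every pair.
Merge one congruence at a time:
  Start: x ≡ 2 (mod 4).
  Combine with x ≡ 3 (mod 8): gcd(4, 8) = 4, and 3 - 2 = 1 is NOT divisible by 4.
    ⇒ system is inconsistent (no integer solution).

No solution (the system is inconsistent).


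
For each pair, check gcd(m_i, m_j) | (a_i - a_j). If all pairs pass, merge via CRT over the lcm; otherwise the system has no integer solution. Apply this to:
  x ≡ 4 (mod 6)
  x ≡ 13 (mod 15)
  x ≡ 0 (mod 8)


Moduli 6, 15, 8 are not pairwise coprime, so CRT works modulo lcm(m_i) when all pairwise compatibility conditions hold.
Pairwise compatibility: gcd(m_i, m_j) must divide a_i - a_j for every pair.
Merge one congruence at a time:
  Start: x ≡ 4 (mod 6).
  Combine with x ≡ 13 (mod 15): gcd(6, 15) = 3; 13 - 4 = 9, which IS divisible by 3, so compatible.
    Write x = 4 + 6·t and substitute into x ≡ 13 (mod 15): 6·t ≡ 13 − 4 = 9 (mod 15).
    Divide the congruence (and modulus) by g = 3: 2·t ≡ 3 (mod 5).
    The inverse of 2 mod 5 is 3 (since 2·3 = 6 = 1·5 + 1), so t ≡ 3·3 = 9 ≡ 4 (mod 5).
    Then x = 4 + 6·4 = 28, valid modulo lcm(6, 15) = 30: x ≡ 28 (mod 30).
  Combine with x ≡ 0 (mod 8): gcd(30, 8) = 2; 0 - 28 = -28, which IS divisible by 2, so compatible.
    Write x = 28 + 30·t and substitute into x ≡ 0 (mod 8): 30·t ≡ 0 − 28 = -28 (mod 8).
    Divide the congruence (and modulus) by g = 2: 15·t ≡ -14 (mod 4).
    Reduce coefficients mod 4: 3·t ≡ 2 (mod 4).
    The inverse of 3 mod 4 is 3 (since 3·3 = 9 = 2·4 + 1), so t ≡ 3·2 = 6 ≡ 2 (mod 4).
    Then x = 28 + 30·2 = 88, valid modulo lcm(30, 8) = 120: x ≡ 88 (mod 120).
Verify: 88 mod 6 = 4, 88 mod 15 = 13, 88 mod 8 = 0.

x ≡ 88 (mod 120).


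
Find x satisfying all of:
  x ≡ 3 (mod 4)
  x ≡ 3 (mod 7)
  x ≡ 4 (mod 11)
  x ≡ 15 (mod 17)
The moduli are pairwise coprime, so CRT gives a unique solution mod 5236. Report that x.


Product of moduli M = 4 · 7 · 11 · 17 = 5236.
Merge one congruence at a time:
  Start: x ≡ 3 (mod 4).
  Combine with x ≡ 3 (mod 7); new modulus lcm = 28.
    Write x = 3 + 4·t and substitute into x ≡ 3 (mod 7): 4·t ≡ 3 − 3 = 0 (mod 7).
    The inverse of 4 mod 7 is 2 (since 4·2 = 8 = 1·7 + 1), so t ≡ 2·0 = 0 ≡ 0 (mod 7).
    Then x = 3 + 4·0 = 3, valid modulo lcm(4, 7) = 28: x ≡ 3 (mod 28).
  Combine with x ≡ 4 (mod 11); new modulus lcm = 308.
    Write x = 3 + 28·t and substitute into x ≡ 4 (mod 11): 28·t ≡ 4 − 3 = 1 (mod 11).
    Reduce coefficients mod 11: 6·t ≡ 1 (mod 11).
    The inverse of 6 mod 11 is 2 (since 6·2 = 12 = 1·11 + 1), so t ≡ 2·1 = 2 ≡ 2 (mod 11).
    Then x = 3 + 28·2 = 59, valid modulo lcm(28, 11) = 308: x ≡ 59 (mod 308).
  Combine with x ≡ 15 (mod 17); new modulus lcm = 5236.
    Write x = 59 + 308·t and substitute into x ≡ 15 (mod 17): 308·t ≡ 15 − 59 = -44 (mod 17).
    Reduce coefficients mod 17: 2·t ≡ 7 (mod 17).
    The inverse of 2 mod 17 is 9 (since 2·9 = 18 = 1·17 + 1), so t ≡ 9·7 = 63 ≡ 12 (mod 17).
    Then x = 59 + 308·12 = 3755, valid modulo lcm(308, 17) = 5236: x ≡ 3755 (mod 5236).
Verify against each original: 3755 mod 4 = 3, 3755 mod 7 = 3, 3755 mod 11 = 4, 3755 mod 17 = 15.

x ≡ 3755 (mod 5236).
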